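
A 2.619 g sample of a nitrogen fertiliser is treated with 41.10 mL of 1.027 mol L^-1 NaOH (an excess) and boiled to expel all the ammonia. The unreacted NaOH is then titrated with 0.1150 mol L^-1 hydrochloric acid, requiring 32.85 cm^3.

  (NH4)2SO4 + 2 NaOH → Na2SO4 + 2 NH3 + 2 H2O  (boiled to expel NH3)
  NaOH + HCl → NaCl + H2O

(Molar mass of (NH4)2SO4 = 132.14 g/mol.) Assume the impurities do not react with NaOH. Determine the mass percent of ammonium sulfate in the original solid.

96.95 %

n(NaOH) added = 0.04110 × 1.027 = 0.04221 mol
n(HCl) used in back-titration = 0.03285 × 0.1150 = 3.778 × 10^-3 mol
n(NaOH) left over = 3.778 × 10^-3 mol (1:1 ratio)
n(NaOH) consumed by analyte = 0.04221 − 3.778 × 10^-3 = 0.03843 mol
From the 1:2 ratio, n((NH4)2SO4) = 1/2 × 0.03843 = 0.01922 mol
mass of (NH4)2SO4 = 0.01922 × 132.14 = 2.539 g
% (NH4)2SO4 = 2.539 / 2.619 × 100 = 96.95 %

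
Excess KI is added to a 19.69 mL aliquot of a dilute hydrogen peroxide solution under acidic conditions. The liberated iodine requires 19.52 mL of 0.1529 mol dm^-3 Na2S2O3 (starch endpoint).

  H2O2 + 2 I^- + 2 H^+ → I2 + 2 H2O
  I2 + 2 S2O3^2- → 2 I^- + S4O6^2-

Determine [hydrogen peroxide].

n(S2O3^2-) = 0.01952 × 0.1529 = 2.985 × 10^-3 mol
n(I2) = n(S2O3^2-)/2 = 1.492 × 10^-3 mol
n(H2O2) in the aliquot = 1.492 × 10^-3 mol (1:1 ratio)
[H2O2] = 1.492 × 10^-3 / 0.01969 = 0.07579 mol/L

0.07579 mol/L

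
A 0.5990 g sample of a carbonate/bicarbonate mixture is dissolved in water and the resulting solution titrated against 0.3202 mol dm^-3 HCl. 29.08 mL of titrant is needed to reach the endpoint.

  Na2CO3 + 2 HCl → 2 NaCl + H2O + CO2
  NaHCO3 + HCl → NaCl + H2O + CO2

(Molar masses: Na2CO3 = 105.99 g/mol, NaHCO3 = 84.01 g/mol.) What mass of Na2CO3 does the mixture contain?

n(HCl) = 0.02908 × 0.3202 = 9.311 × 10^-3 mol
Let x = n(Na2CO3), y = n(NaHCO3).
Titrant: 2x + 1y = 9.311 × 10^-3;  mass: 105.99x + 84.01y = 0.5990
Solving, x = 2.954 × 10^-3 mol, y = 3.403 × 10^-3 mol
mass of Na2CO3 = 2.954 × 10^-3 × 105.99 = 0.3131 g

0.3131 g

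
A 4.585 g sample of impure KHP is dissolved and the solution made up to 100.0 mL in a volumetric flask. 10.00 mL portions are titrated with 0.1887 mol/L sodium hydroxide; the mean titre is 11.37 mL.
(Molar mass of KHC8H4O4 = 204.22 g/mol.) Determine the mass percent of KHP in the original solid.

KHC8H4O4 + NaOH → KNaC8H4O4 + H2O
n(NaOH) per titration = 0.01137 × 0.1887 = 2.146 × 10^-3 mol
n(KHC8H4O4) in each aliquot = 2.146 × 10^-3 mol (1:1 ratio)
n(KHC8H4O4) in the whole flask = 2.146 × 10^-3 × 100.0/10.00 = 0.02146 mol
mass of KHC8H4O4 = 0.02146 × 204.22 = 4.382 g
% KHC8H4O4 = 4.382 / 4.585 × 100 = 95.56 %

95.56 %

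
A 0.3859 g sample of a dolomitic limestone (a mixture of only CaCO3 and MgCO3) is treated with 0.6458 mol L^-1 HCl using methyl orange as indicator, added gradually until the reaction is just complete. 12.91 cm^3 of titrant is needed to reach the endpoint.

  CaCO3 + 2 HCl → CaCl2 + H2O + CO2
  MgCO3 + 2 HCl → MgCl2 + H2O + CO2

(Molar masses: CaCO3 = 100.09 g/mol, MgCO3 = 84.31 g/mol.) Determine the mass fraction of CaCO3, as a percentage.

56.61 %

n(HCl) = 0.01291 × 0.6458 = 8.337 × 10^-3 mol
Let x = n(CaCO3), y = n(MgCO3).
Titrant: 2x + 2y = 8.337 × 10^-3;  mass: 100.09x + 84.31y = 0.3859
Solving, x = 2.183 × 10^-3 mol, y = 1.986 × 10^-3 mol
mass of CaCO3 = 2.183 × 10^-3 × 100.09 = 0.2185 g
% CaCO3 = 0.2185 / 0.3859 × 100 = 56.61 %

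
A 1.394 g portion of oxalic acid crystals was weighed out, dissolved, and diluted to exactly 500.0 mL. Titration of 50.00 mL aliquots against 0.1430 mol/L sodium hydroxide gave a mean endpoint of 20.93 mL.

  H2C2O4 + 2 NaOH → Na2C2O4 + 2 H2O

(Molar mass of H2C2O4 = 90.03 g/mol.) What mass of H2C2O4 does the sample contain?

1.347 g

n(NaOH) per titration = 0.02093 × 0.1430 = 2.993 × 10^-3 mol
From the 1:2 ratio, n(H2C2O4) in each aliquot = 1/2 × 2.993 × 10^-3 = 1.496 × 10^-3 mol
n(H2C2O4) in the whole flask = 1.496 × 10^-3 × 500.0/50.00 = 0.01496 mol
mass of H2C2O4 = 0.01496 × 90.03 = 1.347 g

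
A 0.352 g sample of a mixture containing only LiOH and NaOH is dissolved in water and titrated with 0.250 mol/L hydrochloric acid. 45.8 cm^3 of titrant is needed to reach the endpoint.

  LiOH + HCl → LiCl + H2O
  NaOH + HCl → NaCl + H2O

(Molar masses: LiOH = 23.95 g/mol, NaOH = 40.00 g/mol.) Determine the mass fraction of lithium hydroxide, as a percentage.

44.9 %

n(HCl) = 0.0458 × 0.250 = 0.0115 mol
Let x = n(LiOH), y = n(NaOH).
Titrant: 1x + 1y = 0.0115;  mass: 23.95x + 40.00y = 0.352
Solving, x = 6.60 × 10^-3 mol, y = 4.85 × 10^-3 mol
mass of LiOH = 6.60 × 10^-3 × 23.95 = 0.158 g
% LiOH = 0.158 / 0.352 × 100 = 44.9 %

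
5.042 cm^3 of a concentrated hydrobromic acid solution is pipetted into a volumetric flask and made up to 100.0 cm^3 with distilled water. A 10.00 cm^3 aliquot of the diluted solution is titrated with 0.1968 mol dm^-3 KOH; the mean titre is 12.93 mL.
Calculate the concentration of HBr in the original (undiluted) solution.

5.047 mol/L

HBr + KOH → KBr + H2O
n(KOH) = 0.01293 × 0.1968 = 2.545 × 10^-3 mol
n(HBr) in the aliquot = 2.545 × 10^-3 mol (1:1 ratio)
[HBr]_dilute = 2.545 × 10^-3 / 0.01000 = 0.2545 mol/L
Dilution factor = 100.0 / 5.042 = 19.83
[HBr]_stock = 0.2545 × 19.83 = 5.047 mol/L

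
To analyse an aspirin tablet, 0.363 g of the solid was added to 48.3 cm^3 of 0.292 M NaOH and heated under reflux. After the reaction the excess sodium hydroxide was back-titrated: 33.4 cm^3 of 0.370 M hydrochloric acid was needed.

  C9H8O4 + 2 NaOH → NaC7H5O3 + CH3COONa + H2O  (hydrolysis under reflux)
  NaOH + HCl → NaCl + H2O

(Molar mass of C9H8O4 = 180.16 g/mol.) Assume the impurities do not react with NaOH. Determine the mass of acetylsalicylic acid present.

n(NaOH) added = 0.0483 × 0.292 = 0.0141 mol
n(HCl) used in back-titration = 0.0334 × 0.370 = 0.0124 mol
n(NaOH) left over = 0.0124 mol (1:1 ratio)
n(NaOH) consumed by analyte = 0.0141 − 0.0124 = 1.75 × 10^-3 mol
From the 1:2 ratio, n(C9H8O4) = 1/2 × 1.75 × 10^-3 = 8.73 × 10^-4 mol
mass of C9H8O4 = 8.73 × 10^-4 × 180.16 = 0.157 g

0.157 g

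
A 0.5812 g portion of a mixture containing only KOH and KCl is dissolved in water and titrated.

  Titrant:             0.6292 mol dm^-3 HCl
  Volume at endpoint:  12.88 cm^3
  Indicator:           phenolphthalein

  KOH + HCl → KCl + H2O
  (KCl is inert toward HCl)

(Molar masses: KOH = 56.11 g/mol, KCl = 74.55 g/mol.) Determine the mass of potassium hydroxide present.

0.4547 g

n(HCl) = 0.01288 × 0.6292 = 8.104 × 10^-3 mol
Let x = n(KOH), y = n(KCl).
Titrant: 1x = 8.104 × 10^-3;  mass: 56.11x + 74.55y = 0.5812
Solving, x = 8.104 × 10^-3 mol, y = 1.697 × 10^-3 mol
mass of KOH = 8.104 × 10^-3 × 56.11 = 0.4547 g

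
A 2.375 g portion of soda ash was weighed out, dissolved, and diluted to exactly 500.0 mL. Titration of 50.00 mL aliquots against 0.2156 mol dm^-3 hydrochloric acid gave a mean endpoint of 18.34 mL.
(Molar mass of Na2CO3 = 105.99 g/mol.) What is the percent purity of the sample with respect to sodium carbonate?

Na2CO3 + 2 HCl → 2 NaCl + H2O + CO2
n(HCl) per titration = 0.01834 × 0.2156 = 3.954 × 10^-3 mol
From the 1:2 ratio, n(Na2CO3) in each aliquot = 1/2 × 3.954 × 10^-3 = 1.977 × 10^-3 mol
n(Na2CO3) in the whole flask = 1.977 × 10^-3 × 500.0/50.00 = 0.01977 mol
mass of Na2CO3 = 0.01977 × 105.99 = 2.095 g
% Na2CO3 = 2.095 / 2.375 × 100 = 88.23 %

88.23 %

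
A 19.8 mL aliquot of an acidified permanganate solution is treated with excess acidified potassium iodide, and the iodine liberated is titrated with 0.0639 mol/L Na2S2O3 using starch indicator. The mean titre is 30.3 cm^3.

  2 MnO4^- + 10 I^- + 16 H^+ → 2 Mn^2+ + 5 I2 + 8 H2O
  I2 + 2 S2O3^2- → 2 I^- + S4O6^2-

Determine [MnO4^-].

0.0196 mol/L

n(S2O3^2-) = 0.0303 × 0.0639 = 1.94 × 10^-3 mol
n(I2) = n(S2O3^2-)/2 = 9.68 × 10^-4 mol
From the 2:5 ratio, n(MnO4^-) in the aliquot = 2/5 × 9.68 × 10^-4 = 3.87 × 10^-4 mol
[MnO4^-] = 3.87 × 10^-4 / 0.0198 = 0.0196 mol/L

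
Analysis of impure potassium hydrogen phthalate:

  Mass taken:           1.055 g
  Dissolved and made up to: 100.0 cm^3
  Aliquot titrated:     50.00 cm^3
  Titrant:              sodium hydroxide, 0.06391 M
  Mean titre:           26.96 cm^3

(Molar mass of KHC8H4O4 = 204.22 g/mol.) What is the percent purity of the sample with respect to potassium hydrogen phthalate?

66.71 %

KHC8H4O4 + NaOH → KNaC8H4O4 + H2O
n(NaOH) per titration = 0.02696 × 0.06391 = 1.723 × 10^-3 mol
n(KHC8H4O4) in each aliquot = 1.723 × 10^-3 mol (1:1 ratio)
n(KHC8H4O4) in the whole flask = 1.723 × 10^-3 × 100.0/50.00 = 3.446 × 10^-3 mol
mass of KHC8H4O4 = 3.446 × 10^-3 × 204.22 = 0.7037 g
% KHC8H4O4 = 0.7037 / 1.055 × 100 = 66.71 %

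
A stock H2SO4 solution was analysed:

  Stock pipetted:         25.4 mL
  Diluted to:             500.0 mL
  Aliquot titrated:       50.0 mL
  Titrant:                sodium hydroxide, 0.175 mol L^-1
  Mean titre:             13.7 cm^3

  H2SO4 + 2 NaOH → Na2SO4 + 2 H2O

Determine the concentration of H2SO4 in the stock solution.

0.472 mol/L

n(NaOH) = 0.0137 × 0.175 = 2.40 × 10^-3 mol
From the 1:2 ratio, n(H2SO4) in the aliquot = 1/2 × 2.40 × 10^-3 = 1.20 × 10^-3 mol
[H2SO4]_dilute = 1.20 × 10^-3 / 0.0500 = 0.0240 mol/L
Dilution factor = 500.0 / 25.4 = 19.69
[H2SO4]_stock = 0.0240 × 19.69 = 0.472 mol/L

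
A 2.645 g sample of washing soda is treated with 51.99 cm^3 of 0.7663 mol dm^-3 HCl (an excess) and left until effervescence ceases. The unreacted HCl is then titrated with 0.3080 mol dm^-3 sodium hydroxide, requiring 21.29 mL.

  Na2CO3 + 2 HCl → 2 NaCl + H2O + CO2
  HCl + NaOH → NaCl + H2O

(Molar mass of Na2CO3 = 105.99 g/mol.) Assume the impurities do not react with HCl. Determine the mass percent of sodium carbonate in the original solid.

66.68 %

n(HCl) added = 0.05199 × 0.7663 = 0.03984 mol
n(NaOH) used in back-titration = 0.02129 × 0.3080 = 6.557 × 10^-3 mol
n(HCl) left over = 6.557 × 10^-3 mol (1:1 ratio)
n(HCl) consumed by analyte = 0.03984 − 6.557 × 10^-3 = 0.03328 mol
From the 1:2 ratio, n(Na2CO3) = 1/2 × 0.03328 = 0.01664 mol
mass of Na2CO3 = 0.01664 × 105.99 = 1.764 g
% Na2CO3 = 1.764 / 2.645 × 100 = 66.68 %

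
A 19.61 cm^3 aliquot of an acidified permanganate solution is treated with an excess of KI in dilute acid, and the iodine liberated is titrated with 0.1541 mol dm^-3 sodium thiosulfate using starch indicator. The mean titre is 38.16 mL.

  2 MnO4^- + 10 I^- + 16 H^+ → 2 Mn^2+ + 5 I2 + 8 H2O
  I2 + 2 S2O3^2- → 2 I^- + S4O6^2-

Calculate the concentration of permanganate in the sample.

n(S2O3^2-) = 0.03816 × 0.1541 = 5.880 × 10^-3 mol
n(I2) = n(S2O3^2-)/2 = 2.940 × 10^-3 mol
From the 2:5 ratio, n(MnO4^-) in the aliquot = 2/5 × 2.940 × 10^-3 = 1.176 × 10^-3 mol
[MnO4^-] = 1.176 × 10^-3 / 0.01961 = 0.05997 mol/L

0.05997 mol/L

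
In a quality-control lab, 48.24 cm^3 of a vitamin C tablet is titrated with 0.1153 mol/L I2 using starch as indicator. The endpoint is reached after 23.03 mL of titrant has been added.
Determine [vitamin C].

0.05504 mol/L

C6H8O6 + I2 → C6H6O6 + 2 HI
n(I2) = 0.02303 L × 0.1153 mol/L = 2.655 × 10^-3 mol
n(C6H8O6) = 2.655 × 10^-3 mol (1:1 mole ratio)
[C6H8O6] = 2.655 × 10^-3 mol / 0.04824 L = 0.05504 mol/L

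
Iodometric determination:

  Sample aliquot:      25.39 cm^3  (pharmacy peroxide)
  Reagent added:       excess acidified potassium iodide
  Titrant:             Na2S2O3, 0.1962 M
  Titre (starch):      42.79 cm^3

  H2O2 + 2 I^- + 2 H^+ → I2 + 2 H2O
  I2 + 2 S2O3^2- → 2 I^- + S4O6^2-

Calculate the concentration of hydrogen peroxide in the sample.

n(S2O3^2-) = 0.04279 × 0.1962 = 8.395 × 10^-3 mol
n(I2) = n(S2O3^2-)/2 = 4.198 × 10^-3 mol
n(H2O2) in the aliquot = 4.198 × 10^-3 mol (1:1 ratio)
[H2O2] = 4.198 × 10^-3 / 0.02539 = 0.1653 mol/L

0.1653 M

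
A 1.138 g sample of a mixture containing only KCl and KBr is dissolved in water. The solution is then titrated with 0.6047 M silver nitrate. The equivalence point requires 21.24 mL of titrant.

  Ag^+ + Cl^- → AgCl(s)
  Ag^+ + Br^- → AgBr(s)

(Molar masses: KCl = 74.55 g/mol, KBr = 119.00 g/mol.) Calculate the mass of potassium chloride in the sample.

n(AgNO3) = 0.02124 × 0.6047 = 0.01284 mol
Let x = n(KCl), y = n(KBr).
Titrant: 1x + 1y = 0.01284;  mass: 74.55x + 119.00y = 1.138
Solving, x = 8.783 × 10^-3 mol, y = 4.061 × 10^-3 mol
mass of KCl = 8.783 × 10^-3 × 74.55 = 0.6548 g

0.6548 g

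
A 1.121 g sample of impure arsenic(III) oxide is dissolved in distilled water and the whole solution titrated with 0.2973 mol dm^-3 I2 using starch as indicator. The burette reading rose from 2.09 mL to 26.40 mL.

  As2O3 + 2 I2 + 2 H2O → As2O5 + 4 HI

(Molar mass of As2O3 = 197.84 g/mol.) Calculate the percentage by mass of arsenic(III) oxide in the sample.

n(I2) = 0.02431 L × 0.2973 mol/L = 7.227 × 10^-3 mol
From the 1:2 ratio, n(As2O3) = 1/2 × 7.227 × 10^-3 = 3.614 × 10^-3 mol
mass of As2O3 = 3.614 × 10^-3 × 197.84 g/mol = 0.7149 g
% As2O3 = 0.7149 / 1.121 × 100 = 63.78 %

63.78 %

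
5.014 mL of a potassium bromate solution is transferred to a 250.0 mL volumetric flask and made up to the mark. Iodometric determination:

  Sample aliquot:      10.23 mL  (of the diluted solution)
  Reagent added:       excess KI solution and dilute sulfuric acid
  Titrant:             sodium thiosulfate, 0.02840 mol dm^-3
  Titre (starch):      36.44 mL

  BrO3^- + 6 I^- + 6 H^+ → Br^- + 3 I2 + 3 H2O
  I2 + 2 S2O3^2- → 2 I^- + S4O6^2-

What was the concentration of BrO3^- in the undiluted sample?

0.8407 mol/L

n(S2O3^2-) = 0.03644 × 0.02840 = 1.035 × 10^-3 mol
n(I2) = n(S2O3^2-)/2 = 5.174 × 10^-4 mol
From the 1:3 ratio, n(BrO3^-) in the aliquot = 1/3 × 5.174 × 10^-4 = 1.725 × 10^-4 mol
[BrO3^-]_dilute = 1.725 × 10^-4 / 0.01023 = 0.01686 mol/L
[BrO3^-]_original = 0.01686 × 250.0/5.014 = 0.8407 mol/L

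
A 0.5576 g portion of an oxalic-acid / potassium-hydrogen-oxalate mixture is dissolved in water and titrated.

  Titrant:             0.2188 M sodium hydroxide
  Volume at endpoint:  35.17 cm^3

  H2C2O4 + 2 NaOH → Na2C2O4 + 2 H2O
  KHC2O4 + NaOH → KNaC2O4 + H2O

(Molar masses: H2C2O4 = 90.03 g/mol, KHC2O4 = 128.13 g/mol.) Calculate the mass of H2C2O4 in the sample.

0.2320 g

n(NaOH) = 0.03517 × 0.2188 = 7.695 × 10^-3 mol
Let x = n(H2C2O4), y = n(KHC2O4).
Titrant: 2x + 1y = 7.695 × 10^-3;  mass: 90.03x + 128.13y = 0.5576
Solving, x = 2.577 × 10^-3 mol, y = 2.541 × 10^-3 mol
mass of H2C2O4 = 2.577 × 10^-3 × 90.03 = 0.2320 g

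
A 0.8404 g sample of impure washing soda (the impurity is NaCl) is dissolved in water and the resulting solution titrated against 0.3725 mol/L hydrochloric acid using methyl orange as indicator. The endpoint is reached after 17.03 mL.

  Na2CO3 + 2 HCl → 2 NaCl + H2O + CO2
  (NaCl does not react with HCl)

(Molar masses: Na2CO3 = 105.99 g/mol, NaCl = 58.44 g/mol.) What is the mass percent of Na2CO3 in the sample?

40.00 %

n(HCl) = 0.01703 × 0.3725 = 6.344 × 10^-3 mol
Let x = n(Na2CO3), y = n(NaCl).
Titrant: 2x = 6.344 × 10^-3;  mass: 105.99x + 58.44y = 0.8404
Solving, x = 3.172 × 10^-3 mol, y = 8.628 × 10^-3 mol
mass of Na2CO3 = 3.172 × 10^-3 × 105.99 = 0.3362 g
% Na2CO3 = 0.3362 / 0.8404 × 100 = 40.00 %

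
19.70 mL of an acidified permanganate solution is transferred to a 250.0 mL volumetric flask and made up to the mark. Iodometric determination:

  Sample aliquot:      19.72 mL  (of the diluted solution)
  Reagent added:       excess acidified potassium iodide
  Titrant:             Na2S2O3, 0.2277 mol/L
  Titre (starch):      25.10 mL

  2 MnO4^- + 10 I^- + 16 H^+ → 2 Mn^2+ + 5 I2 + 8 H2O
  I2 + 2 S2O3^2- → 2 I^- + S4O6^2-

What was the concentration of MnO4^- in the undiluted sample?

0.7356 mol/L

n(S2O3^2-) = 0.02510 × 0.2277 = 5.715 × 10^-3 mol
n(I2) = n(S2O3^2-)/2 = 2.858 × 10^-3 mol
From the 2:5 ratio, n(MnO4^-) in the aliquot = 2/5 × 2.858 × 10^-3 = 1.143 × 10^-3 mol
[MnO4^-]_dilute = 1.143 × 10^-3 / 0.01972 = 0.05796 mol/L
[MnO4^-]_original = 0.05796 × 250.0/19.70 = 0.7356 mol/L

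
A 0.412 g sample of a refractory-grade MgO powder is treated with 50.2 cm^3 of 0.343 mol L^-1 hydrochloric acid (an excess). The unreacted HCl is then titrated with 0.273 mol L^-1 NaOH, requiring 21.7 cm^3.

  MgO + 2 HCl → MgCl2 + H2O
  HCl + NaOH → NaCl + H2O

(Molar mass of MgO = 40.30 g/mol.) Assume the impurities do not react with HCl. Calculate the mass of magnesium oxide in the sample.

n(HCl) added = 0.0502 × 0.343 = 0.0172 mol
n(NaOH) used in back-titration = 0.0217 × 0.273 = 5.92 × 10^-3 mol
n(HCl) left over = 5.92 × 10^-3 mol (1:1 ratio)
n(HCl) consumed by analyte = 0.0172 − 5.92 × 10^-3 = 0.0113 mol
From the 1:2 ratio, n(MgO) = 1/2 × 0.0113 = 5.65 × 10^-3 mol
mass of MgO = 5.65 × 10^-3 × 40.30 = 0.228 g

0.228 g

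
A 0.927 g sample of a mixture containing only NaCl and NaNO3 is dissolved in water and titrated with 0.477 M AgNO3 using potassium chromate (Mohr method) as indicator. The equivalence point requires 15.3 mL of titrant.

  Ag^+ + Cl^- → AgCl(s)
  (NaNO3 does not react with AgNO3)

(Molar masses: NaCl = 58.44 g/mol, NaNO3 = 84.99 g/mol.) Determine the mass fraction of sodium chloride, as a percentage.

46.0 %

n(AgNO3) = 0.0153 × 0.477 = 7.30 × 10^-3 mol
Let x = n(NaCl), y = n(NaNO3).
Titrant: 1x = 7.30 × 10^-3;  mass: 58.44x + 84.99y = 0.927
Solving, x = 7.30 × 10^-3 mol, y = 5.89 × 10^-3 mol
mass of NaCl = 7.30 × 10^-3 × 58.44 = 0.427 g
% NaCl = 0.427 / 0.927 × 100 = 46.0 %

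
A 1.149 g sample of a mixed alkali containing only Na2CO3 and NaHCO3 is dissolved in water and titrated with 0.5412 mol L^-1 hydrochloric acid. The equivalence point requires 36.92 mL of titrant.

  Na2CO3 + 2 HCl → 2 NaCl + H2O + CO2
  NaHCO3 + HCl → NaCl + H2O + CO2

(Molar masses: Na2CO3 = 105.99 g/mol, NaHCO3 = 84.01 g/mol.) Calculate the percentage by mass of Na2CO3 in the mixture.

n(HCl) = 0.03692 × 0.5412 = 0.01998 mol
Let x = n(Na2CO3), y = n(NaHCO3).
Titrant: 2x + 1y = 0.01998;  mass: 105.99x + 84.01y = 1.149
Solving, x = 8.538 × 10^-3 mol, y = 2.905 × 10^-3 mol
mass of Na2CO3 = 8.538 × 10^-3 × 105.99 = 0.9049 g
% Na2CO3 = 0.9049 / 1.149 × 100 = 78.76 %

78.76 %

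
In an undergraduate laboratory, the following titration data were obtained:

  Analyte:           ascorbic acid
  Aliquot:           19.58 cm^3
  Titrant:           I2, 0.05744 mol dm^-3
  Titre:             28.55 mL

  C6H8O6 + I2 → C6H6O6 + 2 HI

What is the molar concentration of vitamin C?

0.08375 mol/L

n(I2) = 0.02855 L × 0.05744 mol/L = 1.640 × 10^-3 mol
n(C6H8O6) = 1.640 × 10^-3 mol (1:1 mole ratio)
[C6H8O6] = 1.640 × 10^-3 mol / 0.01958 L = 0.08375 mol/L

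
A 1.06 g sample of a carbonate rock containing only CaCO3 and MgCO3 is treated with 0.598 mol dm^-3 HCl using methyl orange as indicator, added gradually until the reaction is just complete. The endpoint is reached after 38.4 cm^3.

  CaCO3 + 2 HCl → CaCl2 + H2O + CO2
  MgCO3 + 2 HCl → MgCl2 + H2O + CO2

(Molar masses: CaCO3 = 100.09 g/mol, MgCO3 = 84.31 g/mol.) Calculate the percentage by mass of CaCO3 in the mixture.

55.0 %

n(HCl) = 0.0384 × 0.598 = 0.0230 mol
Let x = n(CaCO3), y = n(MgCO3).
Titrant: 2x + 2y = 0.0230;  mass: 100.09x + 84.31y = 1.06
Solving, x = 5.83 × 10^-3 mol, y = 5.65 × 10^-3 mol
mass of CaCO3 = 5.83 × 10^-3 × 100.09 = 0.583 g
% CaCO3 = 0.583 / 1.06 × 100 = 55.0 %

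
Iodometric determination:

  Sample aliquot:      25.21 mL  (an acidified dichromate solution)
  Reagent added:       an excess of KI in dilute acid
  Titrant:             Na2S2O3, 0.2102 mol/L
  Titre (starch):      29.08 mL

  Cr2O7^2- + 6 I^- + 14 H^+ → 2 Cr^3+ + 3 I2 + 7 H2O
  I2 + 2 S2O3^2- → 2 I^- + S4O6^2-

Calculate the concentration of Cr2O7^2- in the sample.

n(S2O3^2-) = 0.02908 × 0.2102 = 6.113 × 10^-3 mol
n(I2) = n(S2O3^2-)/2 = 3.056 × 10^-3 mol
From the 1:3 ratio, n(Cr2O7^2-) in the aliquot = 1/3 × 3.056 × 10^-3 = 1.019 × 10^-3 mol
[Cr2O7^2-] = 1.019 × 10^-3 / 0.02521 = 0.04041 mol/L

0.04041 mol/L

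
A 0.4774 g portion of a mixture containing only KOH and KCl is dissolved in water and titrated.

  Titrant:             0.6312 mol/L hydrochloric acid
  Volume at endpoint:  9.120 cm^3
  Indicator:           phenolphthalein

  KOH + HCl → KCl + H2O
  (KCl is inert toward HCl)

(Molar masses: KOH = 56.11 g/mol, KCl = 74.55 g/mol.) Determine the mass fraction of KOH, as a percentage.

67.66 %

n(HCl) = 0.009120 × 0.6312 = 5.757 × 10^-3 mol
Let x = n(KOH), y = n(KCl).
Titrant: 1x = 5.757 × 10^-3;  mass: 56.11x + 74.55y = 0.4774
Solving, x = 5.757 × 10^-3 mol, y = 2.071 × 10^-3 mol
mass of KOH = 5.757 × 10^-3 × 56.11 = 0.3230 g
% KOH = 0.3230 / 0.4774 × 100 = 67.66 %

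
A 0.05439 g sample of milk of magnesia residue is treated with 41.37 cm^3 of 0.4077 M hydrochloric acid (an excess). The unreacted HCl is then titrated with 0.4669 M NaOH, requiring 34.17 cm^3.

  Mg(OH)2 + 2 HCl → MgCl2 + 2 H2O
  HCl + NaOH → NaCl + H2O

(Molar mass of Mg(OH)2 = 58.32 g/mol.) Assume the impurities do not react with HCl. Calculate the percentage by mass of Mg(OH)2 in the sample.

n(HCl) added = 0.04137 × 0.4077 = 0.01687 mol
n(NaOH) used in back-titration = 0.03417 × 0.4669 = 0.01595 mol
n(HCl) left over = 0.01595 mol (1:1 ratio)
n(HCl) consumed by analyte = 0.01687 − 0.01595 = 9.126 × 10^-4 mol
From the 1:2 ratio, n(Mg(OH)2) = 1/2 × 9.126 × 10^-4 = 4.563 × 10^-4 mol
mass of Mg(OH)2 = 4.563 × 10^-4 × 58.32 = 0.02661 g
% Mg(OH)2 = 0.02661 / 0.05439 × 100 = 48.93 %

48.93 %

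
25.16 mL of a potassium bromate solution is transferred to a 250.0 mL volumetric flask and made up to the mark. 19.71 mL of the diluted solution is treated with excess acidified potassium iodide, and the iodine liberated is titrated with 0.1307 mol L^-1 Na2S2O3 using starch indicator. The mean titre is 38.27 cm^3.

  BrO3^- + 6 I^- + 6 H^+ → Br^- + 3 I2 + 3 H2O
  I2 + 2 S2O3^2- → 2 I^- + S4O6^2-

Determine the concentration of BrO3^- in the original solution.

n(S2O3^2-) = 0.03827 × 0.1307 = 5.002 × 10^-3 mol
n(I2) = n(S2O3^2-)/2 = 2.501 × 10^-3 mol
From the 1:3 ratio, n(BrO3^-) in the aliquot = 1/3 × 2.501 × 10^-3 = 8.336 × 10^-4 mol
[BrO3^-]_dilute = 8.336 × 10^-4 / 0.01971 = 0.04230 mol/L
[BrO3^-]_original = 0.04230 × 250.0/25.16 = 0.4203 mol/L

0.4203 mol/L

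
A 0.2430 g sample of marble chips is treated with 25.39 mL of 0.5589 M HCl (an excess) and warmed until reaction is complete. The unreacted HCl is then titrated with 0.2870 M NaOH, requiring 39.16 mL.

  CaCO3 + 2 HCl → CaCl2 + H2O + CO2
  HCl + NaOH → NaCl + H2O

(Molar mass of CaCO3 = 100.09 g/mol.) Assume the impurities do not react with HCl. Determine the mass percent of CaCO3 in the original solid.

n(HCl) added = 0.02539 × 0.5589 = 0.01419 mol
n(NaOH) used in back-titration = 0.03916 × 0.2870 = 0.01124 mol
n(HCl) left over = 0.01124 mol (1:1 ratio)
n(HCl) consumed by analyte = 0.01419 − 0.01124 = 2.952 × 10^-3 mol
From the 1:2 ratio, n(CaCO3) = 1/2 × 2.952 × 10^-3 = 1.476 × 10^-3 mol
mass of CaCO3 = 1.476 × 10^-3 × 100.09 = 0.1477 g
% CaCO3 = 0.1477 / 0.2430 × 100 = 60.79 %

60.79 %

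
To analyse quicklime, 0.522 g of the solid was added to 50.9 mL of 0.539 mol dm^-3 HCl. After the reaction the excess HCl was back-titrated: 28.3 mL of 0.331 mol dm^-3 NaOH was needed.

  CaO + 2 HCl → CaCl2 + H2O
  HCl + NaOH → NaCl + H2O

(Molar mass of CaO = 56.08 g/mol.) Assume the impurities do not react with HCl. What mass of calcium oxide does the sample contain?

n(HCl) added = 0.0509 × 0.539 = 0.0274 mol
n(NaOH) used in back-titration = 0.0283 × 0.331 = 9.37 × 10^-3 mol
n(HCl) left over = 9.37 × 10^-3 mol (1:1 ratio)
n(HCl) consumed by analyte = 0.0274 − 9.37 × 10^-3 = 0.0181 mol
From the 1:2 ratio, n(CaO) = 1/2 × 0.0181 = 9.03 × 10^-3 mol
mass of CaO = 9.03 × 10^-3 × 56.08 = 0.507 g

0.507 g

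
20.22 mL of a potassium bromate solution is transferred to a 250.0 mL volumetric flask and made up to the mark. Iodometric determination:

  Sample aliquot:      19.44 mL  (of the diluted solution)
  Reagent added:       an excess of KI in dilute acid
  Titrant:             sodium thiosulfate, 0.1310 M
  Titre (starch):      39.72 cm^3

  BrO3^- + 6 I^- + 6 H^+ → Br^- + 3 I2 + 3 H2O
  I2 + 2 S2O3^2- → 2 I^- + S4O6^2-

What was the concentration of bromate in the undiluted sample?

n(S2O3^2-) = 0.03972 × 0.1310 = 5.203 × 10^-3 mol
n(I2) = n(S2O3^2-)/2 = 2.602 × 10^-3 mol
From the 1:3 ratio, n(BrO3^-) in the aliquot = 1/3 × 2.602 × 10^-3 = 8.672 × 10^-4 mol
[BrO3^-]_dilute = 8.672 × 10^-4 / 0.01944 = 0.04461 mol/L
[BrO3^-]_original = 0.04461 × 250.0/20.22 = 0.5516 mol/L

0.5516 M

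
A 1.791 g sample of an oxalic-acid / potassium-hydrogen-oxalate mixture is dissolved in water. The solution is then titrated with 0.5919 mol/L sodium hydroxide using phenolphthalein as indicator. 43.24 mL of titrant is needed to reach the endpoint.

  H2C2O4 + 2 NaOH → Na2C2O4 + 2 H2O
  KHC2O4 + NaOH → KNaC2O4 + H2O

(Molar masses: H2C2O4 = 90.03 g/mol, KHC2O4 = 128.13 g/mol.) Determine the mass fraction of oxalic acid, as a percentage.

n(NaOH) = 0.04324 × 0.5919 = 0.02559 mol
Let x = n(H2C2O4), y = n(KHC2O4).
Titrant: 2x + 1y = 0.02559;  mass: 90.03x + 128.13y = 1.791
Solving, x = 8.953 × 10^-3 mol, y = 7.687 × 10^-3 mol
mass of H2C2O4 = 8.953 × 10^-3 × 90.03 = 0.8061 g
% H2C2O4 = 0.8061 / 1.791 × 100 = 45.01 %

45.01 %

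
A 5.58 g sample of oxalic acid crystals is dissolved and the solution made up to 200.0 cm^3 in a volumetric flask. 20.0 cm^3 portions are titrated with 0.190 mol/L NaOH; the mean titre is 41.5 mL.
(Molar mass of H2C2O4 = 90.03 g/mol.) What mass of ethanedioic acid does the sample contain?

H2C2O4 + 2 NaOH → Na2C2O4 + 2 H2O
n(NaOH) per titration = 0.0415 × 0.190 = 7.88 × 10^-3 mol
From the 1:2 ratio, n(H2C2O4) in each aliquot = 1/2 × 7.88 × 10^-3 = 3.94 × 10^-3 mol
n(H2C2O4) in the whole flask = 3.94 × 10^-3 × 200.0/20.0 = 0.0394 mol
mass of H2C2O4 = 0.0394 × 90.03 = 3.55 g

3.55 g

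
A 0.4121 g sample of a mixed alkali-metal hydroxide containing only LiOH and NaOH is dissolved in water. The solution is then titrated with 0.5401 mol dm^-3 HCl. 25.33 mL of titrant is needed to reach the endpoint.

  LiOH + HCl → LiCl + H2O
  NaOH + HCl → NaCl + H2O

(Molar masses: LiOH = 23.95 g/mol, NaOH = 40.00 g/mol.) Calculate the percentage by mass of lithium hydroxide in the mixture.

n(HCl) = 0.02533 × 0.5401 = 0.01368 mol
Let x = n(LiOH), y = n(NaOH).
Titrant: 1x + 1y = 0.01368;  mass: 23.95x + 40.00y = 0.4121
Solving, x = 8.419 × 10^-3 mol, y = 5.261 × 10^-3 mol
mass of LiOH = 8.419 × 10^-3 × 23.95 = 0.2016 g
% LiOH = 0.2016 / 0.4121 × 100 = 48.93 %

48.93 %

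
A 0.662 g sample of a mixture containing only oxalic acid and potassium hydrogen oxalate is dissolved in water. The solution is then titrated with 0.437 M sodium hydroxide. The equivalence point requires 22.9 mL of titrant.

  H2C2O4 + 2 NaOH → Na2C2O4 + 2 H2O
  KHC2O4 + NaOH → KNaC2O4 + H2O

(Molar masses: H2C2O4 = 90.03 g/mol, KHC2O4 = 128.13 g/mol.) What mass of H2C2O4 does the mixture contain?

0.336 g

n(NaOH) = 0.0229 × 0.437 = 0.0100 mol
Let x = n(H2C2O4), y = n(KHC2O4).
Titrant: 2x + 1y = 0.0100;  mass: 90.03x + 128.13y = 0.662
Solving, x = 3.73 × 10^-3 mol, y = 2.54 × 10^-3 mol
mass of H2C2O4 = 3.73 × 10^-3 × 90.03 = 0.336 g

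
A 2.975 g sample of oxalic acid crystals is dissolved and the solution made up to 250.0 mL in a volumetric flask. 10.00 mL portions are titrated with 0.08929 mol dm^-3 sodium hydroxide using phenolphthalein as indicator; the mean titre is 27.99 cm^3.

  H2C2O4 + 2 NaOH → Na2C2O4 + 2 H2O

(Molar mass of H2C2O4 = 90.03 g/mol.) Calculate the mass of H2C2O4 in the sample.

n(NaOH) per titration = 0.02799 × 0.08929 = 2.499 × 10^-3 mol
From the 1:2 ratio, n(H2C2O4) in each aliquot = 1/2 × 2.499 × 10^-3 = 1.250 × 10^-3 mol
n(H2C2O4) in the whole flask = 1.250 × 10^-3 × 250.0/10.00 = 0.03124 mol
mass of H2C2O4 = 0.03124 × 90.03 = 2.813 g

2.813 g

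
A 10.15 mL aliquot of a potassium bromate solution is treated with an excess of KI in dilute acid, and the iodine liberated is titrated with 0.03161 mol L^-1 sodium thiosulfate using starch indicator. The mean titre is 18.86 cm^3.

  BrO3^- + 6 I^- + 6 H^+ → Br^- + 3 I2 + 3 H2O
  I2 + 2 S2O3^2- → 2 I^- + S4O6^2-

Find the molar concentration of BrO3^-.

n(S2O3^2-) = 0.01886 × 0.03161 = 5.962 × 10^-4 mol
n(I2) = n(S2O3^2-)/2 = 2.981 × 10^-4 mol
From the 1:3 ratio, n(BrO3^-) in the aliquot = 1/3 × 2.981 × 10^-4 = 9.936 × 10^-5 mol
[BrO3^-] = 9.936 × 10^-5 / 0.01015 = 0.009789 mol/L

0.009789 mol/L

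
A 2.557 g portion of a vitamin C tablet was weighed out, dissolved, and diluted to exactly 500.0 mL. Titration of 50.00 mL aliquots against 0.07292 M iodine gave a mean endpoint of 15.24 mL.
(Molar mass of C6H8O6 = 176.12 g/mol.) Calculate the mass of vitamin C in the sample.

1.957 g

C6H8O6 + I2 → C6H6O6 + 2 HI
n(I2) per titration = 0.01524 × 0.07292 = 1.111 × 10^-3 mol
n(C6H8O6) in each aliquot = 1.111 × 10^-3 mol (1:1 ratio)
n(C6H8O6) in the whole flask = 1.111 × 10^-3 × 500.0/50.00 = 0.01111 mol
mass of C6H8O6 = 0.01111 × 176.12 = 1.957 g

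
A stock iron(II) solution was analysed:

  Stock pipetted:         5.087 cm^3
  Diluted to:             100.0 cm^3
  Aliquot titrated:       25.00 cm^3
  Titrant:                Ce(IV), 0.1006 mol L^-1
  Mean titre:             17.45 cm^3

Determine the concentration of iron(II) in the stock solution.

1.380 mol/L

Ce^4+ + Fe^2+ → Ce^3+ + Fe^3+
n(Ce4+) = 0.01745 × 0.1006 = 1.755 × 10^-3 mol
n(Fe2+) in the aliquot = 1.755 × 10^-3 mol (1:1 ratio)
[Fe2+]_dilute = 1.755 × 10^-3 / 0.02500 = 0.07022 mol/L
Dilution factor = 100.0 / 5.087 = 19.66
[Fe2+]_stock = 0.07022 × 19.66 = 1.380 mol/L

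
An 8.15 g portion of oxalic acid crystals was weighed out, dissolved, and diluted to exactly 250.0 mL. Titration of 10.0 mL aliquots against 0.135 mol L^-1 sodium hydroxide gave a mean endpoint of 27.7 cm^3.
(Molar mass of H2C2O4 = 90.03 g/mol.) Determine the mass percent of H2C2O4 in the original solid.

51.6 %

H2C2O4 + 2 NaOH → Na2C2O4 + 2 H2O
n(NaOH) per titration = 0.0277 × 0.135 = 3.74 × 10^-3 mol
From the 1:2 ratio, n(H2C2O4) in each aliquot = 1/2 × 3.74 × 10^-3 = 1.87 × 10^-3 mol
n(H2C2O4) in the whole flask = 1.87 × 10^-3 × 250.0/10.0 = 0.0467 mol
mass of H2C2O4 = 0.0467 × 90.03 = 4.21 g
% H2C2O4 = 4.21 / 8.15 × 100 = 51.6 %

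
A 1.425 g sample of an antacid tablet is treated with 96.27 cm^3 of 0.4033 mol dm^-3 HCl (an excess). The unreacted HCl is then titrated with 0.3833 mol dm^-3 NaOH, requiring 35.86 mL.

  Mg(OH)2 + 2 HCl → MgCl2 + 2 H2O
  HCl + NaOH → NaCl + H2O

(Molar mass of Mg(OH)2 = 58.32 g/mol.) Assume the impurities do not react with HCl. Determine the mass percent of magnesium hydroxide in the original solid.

n(HCl) added = 0.09627 × 0.4033 = 0.03883 mol
n(NaOH) used in back-titration = 0.03586 × 0.3833 = 0.01375 mol
n(HCl) left over = 0.01375 mol (1:1 ratio)
n(HCl) consumed by analyte = 0.03883 − 0.01375 = 0.02508 mol
From the 1:2 ratio, n(Mg(OH)2) = 1/2 × 0.02508 = 0.01254 mol
mass of Mg(OH)2 = 0.01254 × 58.32 = 0.7313 g
% Mg(OH)2 = 0.7313 / 1.425 × 100 = 51.32 %

51.32 %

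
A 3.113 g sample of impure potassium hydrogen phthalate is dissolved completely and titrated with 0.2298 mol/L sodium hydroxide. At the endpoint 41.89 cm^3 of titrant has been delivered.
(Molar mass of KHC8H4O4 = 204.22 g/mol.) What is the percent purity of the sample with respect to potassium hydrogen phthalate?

63.15 %

KHC8H4O4 + NaOH → KNaC8H4O4 + H2O
n(NaOH) = 0.04189 L × 0.2298 mol/L = 9.626 × 10^-3 mol
n(KHC8H4O4) = 9.626 × 10^-3 mol (1:1 ratio)
mass of KHC8H4O4 = 9.626 × 10^-3 × 204.22 g/mol = 1.966 g
% KHC8H4O4 = 1.966 / 3.113 × 100 = 63.15 %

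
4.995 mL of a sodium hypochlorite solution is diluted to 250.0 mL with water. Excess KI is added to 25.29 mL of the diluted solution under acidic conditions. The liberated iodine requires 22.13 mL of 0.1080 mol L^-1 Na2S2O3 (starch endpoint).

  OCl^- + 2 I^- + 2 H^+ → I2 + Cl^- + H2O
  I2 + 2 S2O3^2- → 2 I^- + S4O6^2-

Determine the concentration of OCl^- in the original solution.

n(S2O3^2-) = 0.02213 × 0.1080 = 2.390 × 10^-3 mol
n(I2) = n(S2O3^2-)/2 = 1.195 × 10^-3 mol
n(OCl^-) in the aliquot = 1.195 × 10^-3 mol (1:1 ratio)
[OCl^-]_dilute = 1.195 × 10^-3 / 0.02529 = 0.04725 mol/L
[OCl^-]_original = 0.04725 × 250.0/4.995 = 2.365 mol/L

2.365 mol/L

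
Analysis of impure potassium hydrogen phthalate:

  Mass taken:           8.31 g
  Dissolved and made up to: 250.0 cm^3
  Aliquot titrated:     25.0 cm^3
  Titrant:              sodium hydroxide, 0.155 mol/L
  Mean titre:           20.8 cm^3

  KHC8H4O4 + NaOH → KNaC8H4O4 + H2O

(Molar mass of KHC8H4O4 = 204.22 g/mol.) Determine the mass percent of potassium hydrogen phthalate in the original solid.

79.2 %

n(NaOH) per titration = 0.0208 × 0.155 = 3.22 × 10^-3 mol
n(KHC8H4O4) in each aliquot = 3.22 × 10^-3 mol (1:1 ratio)
n(KHC8H4O4) in the whole flask = 3.22 × 10^-3 × 250.0/25.0 = 0.0322 mol
mass of KHC8H4O4 = 0.0322 × 204.22 = 6.58 g
% KHC8H4O4 = 6.58 / 8.31 × 100 = 79.2 %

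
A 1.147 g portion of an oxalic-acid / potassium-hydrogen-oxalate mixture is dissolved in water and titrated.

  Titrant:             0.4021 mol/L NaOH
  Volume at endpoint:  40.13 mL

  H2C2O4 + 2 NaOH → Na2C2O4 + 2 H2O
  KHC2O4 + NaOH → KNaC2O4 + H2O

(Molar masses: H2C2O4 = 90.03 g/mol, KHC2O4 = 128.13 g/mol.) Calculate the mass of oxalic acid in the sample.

0.4986 g

n(NaOH) = 0.04013 × 0.4021 = 0.01614 mol
Let x = n(H2C2O4), y = n(KHC2O4).
Titrant: 2x + 1y = 0.01614;  mass: 90.03x + 128.13y = 1.147
Solving, x = 5.538 × 10^-3 mol, y = 5.061 × 10^-3 mol
mass of H2C2O4 = 5.538 × 10^-3 × 90.03 = 0.4986 g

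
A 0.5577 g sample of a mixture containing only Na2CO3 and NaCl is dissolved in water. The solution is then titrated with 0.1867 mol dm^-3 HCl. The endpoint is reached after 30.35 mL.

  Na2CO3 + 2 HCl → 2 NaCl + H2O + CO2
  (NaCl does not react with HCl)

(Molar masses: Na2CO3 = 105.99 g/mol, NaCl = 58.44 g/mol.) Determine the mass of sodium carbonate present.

0.3003 g

n(HCl) = 0.03035 × 0.1867 = 5.666 × 10^-3 mol
Let x = n(Na2CO3), y = n(NaCl).
Titrant: 2x = 5.666 × 10^-3;  mass: 105.99x + 58.44y = 0.5577
Solving, x = 2.833 × 10^-3 mol, y = 4.405 × 10^-3 mol
mass of Na2CO3 = 2.833 × 10^-3 × 105.99 = 0.3003 g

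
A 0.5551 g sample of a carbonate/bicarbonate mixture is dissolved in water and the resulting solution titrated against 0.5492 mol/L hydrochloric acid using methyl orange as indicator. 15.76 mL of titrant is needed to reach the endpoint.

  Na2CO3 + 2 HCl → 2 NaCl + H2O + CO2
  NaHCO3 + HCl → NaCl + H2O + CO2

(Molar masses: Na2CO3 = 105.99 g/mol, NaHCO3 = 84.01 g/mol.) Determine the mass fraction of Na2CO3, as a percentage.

n(HCl) = 0.01576 × 0.5492 = 8.655 × 10^-3 mol
Let x = n(Na2CO3), y = n(NaHCO3).
Titrant: 2x + 1y = 8.655 × 10^-3;  mass: 105.99x + 84.01y = 0.5551
Solving, x = 2.773 × 10^-3 mol, y = 3.108 × 10^-3 mol
mass of Na2CO3 = 2.773 × 10^-3 × 105.99 = 0.2940 g
% Na2CO3 = 0.2940 / 0.5551 × 100 = 52.96 %

52.96 %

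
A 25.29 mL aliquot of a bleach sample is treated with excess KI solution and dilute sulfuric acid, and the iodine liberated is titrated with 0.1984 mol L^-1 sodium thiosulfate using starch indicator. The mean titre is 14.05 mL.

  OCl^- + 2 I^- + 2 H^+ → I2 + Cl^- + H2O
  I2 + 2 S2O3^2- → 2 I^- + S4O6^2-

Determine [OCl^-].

n(S2O3^2-) = 0.01405 × 0.1984 = 2.788 × 10^-3 mol
n(I2) = n(S2O3^2-)/2 = 1.394 × 10^-3 mol
n(OCl^-) in the aliquot = 1.394 × 10^-3 mol (1:1 ratio)
[OCl^-] = 1.394 × 10^-3 / 0.02529 = 0.05511 mol/L

0.05511 mol/L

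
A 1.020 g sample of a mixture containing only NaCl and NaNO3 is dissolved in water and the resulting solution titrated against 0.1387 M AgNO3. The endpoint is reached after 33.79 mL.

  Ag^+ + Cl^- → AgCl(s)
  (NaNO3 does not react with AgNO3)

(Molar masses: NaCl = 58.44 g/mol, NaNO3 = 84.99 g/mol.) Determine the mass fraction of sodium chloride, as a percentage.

n(AgNO3) = 0.03379 × 0.1387 = 4.687 × 10^-3 mol
Let x = n(NaCl), y = n(NaNO3).
Titrant: 1x = 4.687 × 10^-3;  mass: 58.44x + 84.99y = 1.020
Solving, x = 4.687 × 10^-3 mol, y = 8.779 × 10^-3 mol
mass of NaCl = 4.687 × 10^-3 × 58.44 = 0.2739 g
% NaCl = 0.2739 / 1.020 × 100 = 26.85 %

26.85 %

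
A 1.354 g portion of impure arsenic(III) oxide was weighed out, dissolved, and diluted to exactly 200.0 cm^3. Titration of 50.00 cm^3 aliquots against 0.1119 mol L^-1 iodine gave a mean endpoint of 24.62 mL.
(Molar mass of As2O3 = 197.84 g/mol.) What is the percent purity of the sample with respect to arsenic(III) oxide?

80.51 %

As2O3 + 2 I2 + 2 H2O → As2O5 + 4 HI
n(I2) per titration = 0.02462 × 0.1119 = 2.755 × 10^-3 mol
From the 1:2 ratio, n(As2O3) in each aliquot = 1/2 × 2.755 × 10^-3 = 1.377 × 10^-3 mol
n(As2O3) in the whole flask = 1.377 × 10^-3 × 200.0/50.00 = 5.510 × 10^-3 mol
mass of As2O3 = 5.510 × 10^-3 × 197.84 = 1.090 g
% As2O3 = 1.090 / 1.354 × 100 = 80.51 %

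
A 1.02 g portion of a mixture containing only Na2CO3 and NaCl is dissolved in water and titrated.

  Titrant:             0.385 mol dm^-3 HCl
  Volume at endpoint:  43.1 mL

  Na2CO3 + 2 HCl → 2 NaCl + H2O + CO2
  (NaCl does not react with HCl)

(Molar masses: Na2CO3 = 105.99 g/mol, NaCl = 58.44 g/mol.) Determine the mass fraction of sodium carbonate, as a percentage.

86.2 %

n(HCl) = 0.0431 × 0.385 = 0.0166 mol
Let x = n(Na2CO3), y = n(NaCl).
Titrant: 2x = 0.0166;  mass: 105.99x + 58.44y = 1.02
Solving, x = 8.30 × 10^-3 mol, y = 2.41 × 10^-3 mol
mass of Na2CO3 = 8.30 × 10^-3 × 105.99 = 0.879 g
% Na2CO3 = 0.879 / 1.02 × 100 = 86.2 %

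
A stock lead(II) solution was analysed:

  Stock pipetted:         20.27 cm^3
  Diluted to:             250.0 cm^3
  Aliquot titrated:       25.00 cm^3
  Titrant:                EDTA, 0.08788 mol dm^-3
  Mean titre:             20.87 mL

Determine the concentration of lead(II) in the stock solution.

Pb^2+ + EDTA^4- → [Pb(EDTA)]^2-
n(EDTA) = 0.02087 × 0.08788 = 1.834 × 10^-3 mol
n(Pb2+) in the aliquot = 1.834 × 10^-3 mol (1:1 ratio)
[Pb2+]_dilute = 1.834 × 10^-3 / 0.02500 = 0.07336 mol/L
Dilution factor = 250.0 / 20.27 = 12.33
[Pb2+]_stock = 0.07336 × 12.33 = 0.9048 mol/L

0.9048 mol/L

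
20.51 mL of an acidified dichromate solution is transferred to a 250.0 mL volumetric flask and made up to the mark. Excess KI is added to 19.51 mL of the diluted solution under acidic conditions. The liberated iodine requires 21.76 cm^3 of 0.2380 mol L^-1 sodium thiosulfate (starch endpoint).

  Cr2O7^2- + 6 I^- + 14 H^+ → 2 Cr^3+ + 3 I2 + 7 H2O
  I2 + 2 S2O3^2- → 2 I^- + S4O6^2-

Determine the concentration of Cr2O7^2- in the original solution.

0.5393 mol/L

n(S2O3^2-) = 0.02176 × 0.2380 = 5.179 × 10^-3 mol
n(I2) = n(S2O3^2-)/2 = 2.589 × 10^-3 mol
From the 1:3 ratio, n(Cr2O7^2-) in the aliquot = 1/3 × 2.589 × 10^-3 = 8.631 × 10^-4 mol
[Cr2O7^2-]_dilute = 8.631 × 10^-4 / 0.01951 = 0.04424 mol/L
[Cr2O7^2-]_original = 0.04424 × 250.0/20.51 = 0.5393 mol/L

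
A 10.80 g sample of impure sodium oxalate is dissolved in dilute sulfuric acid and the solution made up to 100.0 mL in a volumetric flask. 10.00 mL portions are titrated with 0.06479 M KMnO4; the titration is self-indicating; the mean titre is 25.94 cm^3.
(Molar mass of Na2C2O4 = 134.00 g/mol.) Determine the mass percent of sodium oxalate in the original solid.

52.13 %

2 MnO4^- + 5 C2O4^2- + 16 H^+ → 2 Mn^2+ + 10 CO2 + 8 H2O
n(KMnO4) per titration = 0.02594 × 0.06479 = 1.681 × 10^-3 mol
From the 5:2 ratio, n(Na2C2O4) in each aliquot = 5/2 × 1.681 × 10^-3 = 4.202 × 10^-3 mol
n(Na2C2O4) in the whole flask = 4.202 × 10^-3 × 100.0/10.00 = 0.04202 mol
mass of Na2C2O4 = 0.04202 × 134.00 = 5.630 g
% Na2C2O4 = 5.630 / 10.80 × 100 = 52.13 %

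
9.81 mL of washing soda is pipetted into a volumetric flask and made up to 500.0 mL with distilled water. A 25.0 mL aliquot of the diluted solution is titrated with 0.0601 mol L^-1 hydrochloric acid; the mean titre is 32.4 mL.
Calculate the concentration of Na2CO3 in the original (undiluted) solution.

1.98 mol/L

Na2CO3 + 2 HCl → 2 NaCl + H2O + CO2
n(HCl) = 0.0324 × 0.0601 = 1.95 × 10^-3 mol
From the 1:2 ratio, n(Na2CO3) in the aliquot = 1/2 × 1.95 × 10^-3 = 9.74 × 10^-4 mol
[Na2CO3]_dilute = 9.74 × 10^-4 / 0.0250 = 0.0389 mol/L
Dilution factor = 500.0 / 9.81 = 50.97
[Na2CO3]_stock = 0.0389 × 50.97 = 1.98 mol/L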